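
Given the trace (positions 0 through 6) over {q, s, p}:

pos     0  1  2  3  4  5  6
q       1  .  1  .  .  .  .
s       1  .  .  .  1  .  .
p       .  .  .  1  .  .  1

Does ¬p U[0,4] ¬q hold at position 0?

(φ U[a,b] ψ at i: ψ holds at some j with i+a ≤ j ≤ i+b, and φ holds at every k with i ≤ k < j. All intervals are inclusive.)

Need some j in [0,4] with ¬q, and ¬p at every k in [0,j-1].
  j=0: ¬q false.
  j=1: ¬q holds; ¬p holds at every k in [0,0] → satisfied.

Holds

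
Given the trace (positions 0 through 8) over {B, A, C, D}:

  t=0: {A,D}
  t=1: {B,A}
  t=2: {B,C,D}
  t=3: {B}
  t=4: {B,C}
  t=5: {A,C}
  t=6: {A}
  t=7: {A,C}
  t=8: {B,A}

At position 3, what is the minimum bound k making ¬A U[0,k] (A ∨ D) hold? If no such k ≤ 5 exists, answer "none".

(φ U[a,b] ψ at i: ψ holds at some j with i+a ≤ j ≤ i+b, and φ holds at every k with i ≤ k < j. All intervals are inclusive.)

Need earliest j ≥ 3 with (A ∨ D), and ¬A at every k in [3,j-1].
  j=3: rhs fails.
  j=4: rhs fails.
  j=5: rhs holds; lhs holds on [3,4]. k = 2.

2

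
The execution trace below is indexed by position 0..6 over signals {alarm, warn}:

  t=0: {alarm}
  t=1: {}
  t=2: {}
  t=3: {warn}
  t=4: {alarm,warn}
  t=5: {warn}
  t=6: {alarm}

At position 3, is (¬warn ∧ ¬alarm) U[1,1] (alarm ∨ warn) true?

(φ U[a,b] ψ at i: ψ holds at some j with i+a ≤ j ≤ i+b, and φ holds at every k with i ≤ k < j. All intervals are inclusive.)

False

Need some j in [4,4] with (alarm ∨ warn), and (¬warn ∧ ¬alarm) at every k in [3,j-1].
  j=4: (alarm ∨ warn) holds, but (¬warn ∧ ¬alarm) fails at k=3 → not this j.
No j in the window works → until fails.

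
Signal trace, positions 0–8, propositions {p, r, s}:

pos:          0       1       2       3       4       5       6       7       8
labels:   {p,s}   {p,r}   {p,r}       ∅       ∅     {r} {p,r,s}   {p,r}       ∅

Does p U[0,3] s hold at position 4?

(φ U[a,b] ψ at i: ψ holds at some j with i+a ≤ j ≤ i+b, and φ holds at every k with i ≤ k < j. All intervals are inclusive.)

False

Need some j in [4,7] with s, and p at every k in [4,j-1].
  j=4: s false.
  j=5: s false.
  j=6: s holds, but p fails at k=4 → not this j.
  j=7: s false.
No j in the window works → until fails.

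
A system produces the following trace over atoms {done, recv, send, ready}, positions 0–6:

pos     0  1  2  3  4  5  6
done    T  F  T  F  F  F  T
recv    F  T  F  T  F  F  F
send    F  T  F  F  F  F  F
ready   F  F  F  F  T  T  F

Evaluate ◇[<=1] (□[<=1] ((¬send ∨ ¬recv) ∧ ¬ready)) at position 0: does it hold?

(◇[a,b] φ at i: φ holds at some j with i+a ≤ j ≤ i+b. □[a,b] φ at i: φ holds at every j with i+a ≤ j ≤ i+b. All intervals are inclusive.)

Check □[<=1] ((¬send ∨ ¬recv) ∧ ¬ready) at each j in [0,1]:
  j=0: fails at 1
  j=1: fails at 1
No position in the window satisfies it → formula fails.

False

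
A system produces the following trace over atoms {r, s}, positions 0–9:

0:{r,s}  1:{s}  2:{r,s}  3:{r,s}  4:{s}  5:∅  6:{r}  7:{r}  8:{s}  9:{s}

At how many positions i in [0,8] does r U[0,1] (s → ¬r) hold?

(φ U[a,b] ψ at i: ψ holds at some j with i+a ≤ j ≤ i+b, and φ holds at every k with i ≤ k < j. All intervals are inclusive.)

8

Evaluate at each i in [0,8]:
  i=0: ✓ (rhs at j=1; lhs holds on [0,0])
  i=1: ✓ (rhs at j=1)
  i=2: ✗ (no rhs in [2,3])
  i=3: ✓ (rhs at j=4; lhs holds on [3,3])
  i=4: ✓ (rhs at j=4)
  i=5: ✓ (rhs at j=5)
  i=6: ✓ (rhs at j=6)
  i=7: ✓ (rhs at j=7)
  i=8: ✓ (rhs at j=8)
Positions where it holds: {0, 1, 3, 4, 5, 6, 7, 8} → 8.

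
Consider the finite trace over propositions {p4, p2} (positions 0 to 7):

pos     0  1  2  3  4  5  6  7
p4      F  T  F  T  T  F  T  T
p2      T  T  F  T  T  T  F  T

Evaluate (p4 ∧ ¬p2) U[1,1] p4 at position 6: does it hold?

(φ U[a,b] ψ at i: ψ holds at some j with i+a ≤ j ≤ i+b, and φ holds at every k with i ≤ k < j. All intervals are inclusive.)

Need some j in [7,7] with p4, and (p4 ∧ ¬p2) at every k in [6,j-1].
  j=7: p4 holds; (p4 ∧ ¬p2) holds at every k in [6,6] → satisfied.

True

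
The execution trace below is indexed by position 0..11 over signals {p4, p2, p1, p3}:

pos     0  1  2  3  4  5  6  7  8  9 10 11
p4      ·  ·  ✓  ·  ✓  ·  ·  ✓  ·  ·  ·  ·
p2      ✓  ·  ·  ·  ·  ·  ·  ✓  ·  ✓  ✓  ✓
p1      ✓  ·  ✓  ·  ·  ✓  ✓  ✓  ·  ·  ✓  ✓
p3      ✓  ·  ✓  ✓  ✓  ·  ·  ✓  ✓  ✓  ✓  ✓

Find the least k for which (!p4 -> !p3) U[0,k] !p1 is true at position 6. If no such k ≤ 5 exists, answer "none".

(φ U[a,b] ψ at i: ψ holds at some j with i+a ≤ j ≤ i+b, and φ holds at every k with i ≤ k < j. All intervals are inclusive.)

2

Need earliest j ≥ 6 with !p1, and (!p4 -> !p3) at every k in [6,j-1].
  j=6: rhs fails.
  j=7: rhs fails.
  j=8: rhs holds; lhs holds on [6,7]. k = 2.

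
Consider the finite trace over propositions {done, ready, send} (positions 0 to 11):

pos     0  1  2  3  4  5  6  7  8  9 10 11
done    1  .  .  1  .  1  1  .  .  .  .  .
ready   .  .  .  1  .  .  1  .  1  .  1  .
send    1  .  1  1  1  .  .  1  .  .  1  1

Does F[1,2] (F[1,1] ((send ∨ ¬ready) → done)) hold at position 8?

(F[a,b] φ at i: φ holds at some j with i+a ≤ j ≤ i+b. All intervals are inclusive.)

No

Check F[1,1] ((send ∨ ¬ready) → done) at each j in [9,10]:
  j=9: fails (none in [10,10])
  j=10: fails (none in [11,11])
No position in the window satisfies it → formula fails.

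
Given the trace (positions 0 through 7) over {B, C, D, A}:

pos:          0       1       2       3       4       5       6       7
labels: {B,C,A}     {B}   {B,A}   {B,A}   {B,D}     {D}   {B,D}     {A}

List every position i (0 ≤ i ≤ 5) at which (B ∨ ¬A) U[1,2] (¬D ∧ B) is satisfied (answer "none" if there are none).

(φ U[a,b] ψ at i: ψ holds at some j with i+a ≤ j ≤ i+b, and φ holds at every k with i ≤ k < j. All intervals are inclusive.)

Evaluate at each i in [0,5]:
  i=0: ✓ (rhs at j=1; lhs holds on [0,0])
  i=1: ✓ (rhs at j=2; lhs holds on [1,1])
  i=2: ✓ (rhs at j=3; lhs holds on [2,2])
  i=3: ✗ (no rhs in [4,5])
  i=4: ✗ (no rhs in [5,6])
  i=5: ✗ (no rhs in [6,7])

0, 1, 2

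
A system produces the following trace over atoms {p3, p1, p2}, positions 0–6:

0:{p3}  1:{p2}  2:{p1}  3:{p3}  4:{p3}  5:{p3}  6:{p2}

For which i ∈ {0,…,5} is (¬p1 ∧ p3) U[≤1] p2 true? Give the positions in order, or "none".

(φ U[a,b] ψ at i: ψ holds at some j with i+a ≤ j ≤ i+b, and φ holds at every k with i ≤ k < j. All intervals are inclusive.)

Evaluate at each i in [0,5]:
  i=0: ✓ (rhs at j=1; lhs holds on [0,0])
  i=1: ✓ (rhs at j=1)
  i=2: ✗ (no rhs in [2,3])
  i=3: ✗ (no rhs in [3,4])
  i=4: ✗ (no rhs in [4,5])
  i=5: ✓ (rhs at j=6; lhs holds on [5,5])

0, 1, 5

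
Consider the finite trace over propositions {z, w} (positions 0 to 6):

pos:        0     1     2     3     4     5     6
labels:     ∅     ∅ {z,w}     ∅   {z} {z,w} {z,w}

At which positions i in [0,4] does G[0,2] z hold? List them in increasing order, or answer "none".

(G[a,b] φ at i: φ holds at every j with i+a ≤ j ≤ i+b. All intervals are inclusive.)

4

Evaluate at each i in [0,4]:
  i=0: ✗ (fails at j=0)
  i=1: ✗ (fails at j=1)
  i=2: ✗ (fails at j=3)
  i=3: ✗ (fails at j=3)
  i=4: ✓ (all of [4,6])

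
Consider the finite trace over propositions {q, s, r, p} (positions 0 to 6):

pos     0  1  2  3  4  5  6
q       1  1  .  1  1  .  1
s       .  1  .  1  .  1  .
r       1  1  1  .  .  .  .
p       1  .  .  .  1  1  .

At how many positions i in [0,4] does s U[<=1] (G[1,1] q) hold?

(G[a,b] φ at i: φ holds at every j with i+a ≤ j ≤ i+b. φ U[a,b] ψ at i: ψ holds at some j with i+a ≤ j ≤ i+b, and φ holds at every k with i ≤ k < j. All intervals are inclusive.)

4

Evaluate at each i in [0,4]:
  i=0: ✓ (rhs at j=0)
  i=1: ✓ (rhs at j=2; lhs holds on [1,1])
  i=2: ✓ (rhs at j=2)
  i=3: ✓ (rhs at j=3)
  i=4: ✗ (lhs fails at k=4 before rhs at j=5)
Positions where it holds: {0, 1, 2, 3} → 4.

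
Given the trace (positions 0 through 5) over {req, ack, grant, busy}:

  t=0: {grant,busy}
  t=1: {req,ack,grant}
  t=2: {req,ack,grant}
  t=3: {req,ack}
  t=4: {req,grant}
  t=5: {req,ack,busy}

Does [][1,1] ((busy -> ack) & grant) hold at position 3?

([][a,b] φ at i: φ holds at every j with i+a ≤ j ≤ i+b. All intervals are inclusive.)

True

Check ((busy -> ack) & grant) at every j in [4,4]:
  j=4: true
All positions satisfy it → formula holds.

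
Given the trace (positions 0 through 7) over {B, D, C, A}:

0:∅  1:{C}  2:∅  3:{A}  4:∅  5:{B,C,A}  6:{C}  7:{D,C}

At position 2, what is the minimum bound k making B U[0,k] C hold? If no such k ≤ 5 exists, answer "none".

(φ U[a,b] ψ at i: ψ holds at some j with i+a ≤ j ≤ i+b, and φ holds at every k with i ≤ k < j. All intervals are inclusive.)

none

Need earliest j ≥ 2 with C, and B at every k in [2,j-1].
  j=2: rhs fails.
  j=3: rhs fails.
  j=4: rhs fails.
  j=5: rhs holds but lhs fails at k=2.
  j=6: rhs holds but lhs fails at k=2.
  j=7: rhs holds but lhs fails at k=2.
No witness within the range → none.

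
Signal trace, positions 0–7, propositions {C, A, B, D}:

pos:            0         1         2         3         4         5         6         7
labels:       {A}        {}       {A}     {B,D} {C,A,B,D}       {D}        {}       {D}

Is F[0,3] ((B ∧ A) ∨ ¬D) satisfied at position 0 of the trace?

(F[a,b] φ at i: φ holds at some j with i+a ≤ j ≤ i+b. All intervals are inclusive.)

Holds

Check ((B ∧ A) ∨ ¬D) at each j in [0,3]:
  j=0: true
  j=1: true
  j=2: true
  j=3: false
Found at j=0 → formula holds.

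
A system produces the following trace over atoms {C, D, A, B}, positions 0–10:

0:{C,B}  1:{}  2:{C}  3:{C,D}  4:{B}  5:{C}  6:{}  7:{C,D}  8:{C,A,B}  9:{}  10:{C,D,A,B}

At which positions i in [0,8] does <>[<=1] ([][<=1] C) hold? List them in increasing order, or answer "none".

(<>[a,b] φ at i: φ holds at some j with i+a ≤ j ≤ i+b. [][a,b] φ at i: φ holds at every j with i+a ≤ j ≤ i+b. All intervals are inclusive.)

1, 2, 6, 7

Evaluate at each i in [0,8]:
  i=0: ✗ (none in [0,1])
  i=1: ✓ (witness j=2)
  i=2: ✓ (witness j=2)
  i=3: ✗ (none in [3,4])
  i=4: ✗ (none in [4,5])
  i=5: ✗ (none in [5,6])
  i=6: ✓ (witness j=7)
  i=7: ✓ (witness j=7)
  i=8: ✗ (none in [8,9])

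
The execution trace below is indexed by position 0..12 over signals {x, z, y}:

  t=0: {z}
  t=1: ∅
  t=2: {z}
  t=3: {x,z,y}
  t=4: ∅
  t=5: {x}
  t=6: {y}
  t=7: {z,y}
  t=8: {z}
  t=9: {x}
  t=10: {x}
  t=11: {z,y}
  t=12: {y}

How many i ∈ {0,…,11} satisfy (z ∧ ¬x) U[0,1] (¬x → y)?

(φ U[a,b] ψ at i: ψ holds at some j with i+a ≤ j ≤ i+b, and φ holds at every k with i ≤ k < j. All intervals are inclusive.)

Evaluate at each i in [0,11]:
  i=0: ✗ (no rhs in [0,1])
  i=1: ✗ (no rhs in [1,2])
  i=2: ✓ (rhs at j=3; lhs holds on [2,2])
  i=3: ✓ (rhs at j=3)
  i=4: ✗ (lhs fails at k=4 before rhs at j=5)
  i=5: ✓ (rhs at j=5)
  i=6: ✓ (rhs at j=6)
  i=7: ✓ (rhs at j=7)
  i=8: ✓ (rhs at j=9; lhs holds on [8,8])
  i=9: ✓ (rhs at j=9)
  i=10: ✓ (rhs at j=10)
  i=11: ✓ (rhs at j=11)
Positions where it holds: {2, 3, 5, 6, 7, 8, 9, 10, 11} → 9.

9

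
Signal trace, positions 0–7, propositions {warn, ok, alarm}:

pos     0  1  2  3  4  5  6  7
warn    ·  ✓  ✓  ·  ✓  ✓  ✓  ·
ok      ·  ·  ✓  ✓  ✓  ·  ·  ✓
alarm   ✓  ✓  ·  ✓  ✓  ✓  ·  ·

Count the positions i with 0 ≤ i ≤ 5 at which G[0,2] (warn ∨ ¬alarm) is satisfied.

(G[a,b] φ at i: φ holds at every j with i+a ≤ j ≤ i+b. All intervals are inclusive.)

2

Evaluate at each i in [0,5]:
  i=0: ✗ (fails at j=0)
  i=1: ✗ (fails at j=3)
  i=2: ✗ (fails at j=3)
  i=3: ✗ (fails at j=3)
  i=4: ✓ (all of [4,6])
  i=5: ✓ (all of [5,7])
Positions where it holds: {4, 5} → 2.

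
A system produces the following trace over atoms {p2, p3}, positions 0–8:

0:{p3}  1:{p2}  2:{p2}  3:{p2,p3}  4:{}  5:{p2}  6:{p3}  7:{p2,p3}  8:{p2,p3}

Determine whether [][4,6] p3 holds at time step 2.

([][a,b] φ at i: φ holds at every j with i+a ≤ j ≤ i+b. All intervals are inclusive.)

Check p3 at every j in [6,8]:
  j=6: true
  j=7: true
  j=8: true
All positions satisfy it → formula holds.

True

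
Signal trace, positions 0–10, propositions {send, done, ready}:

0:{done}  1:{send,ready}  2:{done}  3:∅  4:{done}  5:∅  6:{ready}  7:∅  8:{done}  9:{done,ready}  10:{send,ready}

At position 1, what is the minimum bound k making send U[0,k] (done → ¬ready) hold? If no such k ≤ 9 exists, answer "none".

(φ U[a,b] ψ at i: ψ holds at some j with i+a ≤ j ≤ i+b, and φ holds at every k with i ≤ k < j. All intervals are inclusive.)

0

Need earliest j ≥ 1 with (done → ¬ready), and send at every k in [1,j-1].
  j=1: rhs holds (empty prefix). k = 0.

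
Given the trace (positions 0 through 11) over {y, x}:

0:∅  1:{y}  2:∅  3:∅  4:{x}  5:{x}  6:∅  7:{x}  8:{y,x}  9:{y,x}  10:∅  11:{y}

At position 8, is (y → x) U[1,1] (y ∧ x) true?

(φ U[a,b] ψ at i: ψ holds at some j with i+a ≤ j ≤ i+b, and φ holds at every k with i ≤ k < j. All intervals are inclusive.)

True

Need some j in [9,9] with (y ∧ x), and (y → x) at every k in [8,j-1].
  j=9: (y ∧ x) holds; (y → x) holds at every k in [8,8] → satisfied.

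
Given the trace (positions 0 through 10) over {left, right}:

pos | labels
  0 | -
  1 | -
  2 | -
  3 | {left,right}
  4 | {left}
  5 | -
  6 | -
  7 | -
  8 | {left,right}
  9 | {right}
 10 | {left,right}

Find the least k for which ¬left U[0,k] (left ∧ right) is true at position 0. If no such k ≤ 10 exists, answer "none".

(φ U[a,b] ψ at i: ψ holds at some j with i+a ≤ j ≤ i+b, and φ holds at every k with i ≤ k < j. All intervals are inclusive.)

Need earliest j ≥ 0 with (left ∧ right), and ¬left at every k in [0,j-1].
  j=0: rhs fails.
  j=1: rhs fails.
  j=2: rhs fails.
  j=3: rhs holds; lhs holds on [0,2]. k = 3.

3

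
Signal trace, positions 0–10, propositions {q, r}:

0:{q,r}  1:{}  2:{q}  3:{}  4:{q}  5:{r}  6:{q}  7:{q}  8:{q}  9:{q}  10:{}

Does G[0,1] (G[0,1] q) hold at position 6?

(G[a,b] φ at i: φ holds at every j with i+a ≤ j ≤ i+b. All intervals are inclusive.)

True

Check G[0,1] q at every j in [6,7]:
  j=6: holds on [6,7]
  j=7: holds on [7,8]
All positions satisfy it → formula holds.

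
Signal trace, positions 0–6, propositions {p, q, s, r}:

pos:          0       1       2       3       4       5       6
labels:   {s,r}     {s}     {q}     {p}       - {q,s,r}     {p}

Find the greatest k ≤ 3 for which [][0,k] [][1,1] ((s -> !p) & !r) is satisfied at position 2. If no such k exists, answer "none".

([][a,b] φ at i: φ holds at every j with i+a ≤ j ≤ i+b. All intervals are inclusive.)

[][1,1] ((s -> !p) & !r) must hold from j=2 onward; find where it first fails.
  j=2: holds
  j=3: holds
  j=4: fails
Holds on [2,3], so largest k = 1.

1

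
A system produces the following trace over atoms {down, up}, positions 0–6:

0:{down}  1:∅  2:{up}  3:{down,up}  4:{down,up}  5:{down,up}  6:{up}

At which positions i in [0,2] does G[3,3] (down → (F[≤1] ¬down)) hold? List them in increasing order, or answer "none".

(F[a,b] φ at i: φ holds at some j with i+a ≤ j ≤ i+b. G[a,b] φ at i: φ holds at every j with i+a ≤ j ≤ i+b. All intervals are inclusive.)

Evaluate at each i in [0,2]:
  i=0: ✗ (fails at j=3)
  i=1: ✗ (fails at j=4)
  i=2: ✓ (all of [5,5])

2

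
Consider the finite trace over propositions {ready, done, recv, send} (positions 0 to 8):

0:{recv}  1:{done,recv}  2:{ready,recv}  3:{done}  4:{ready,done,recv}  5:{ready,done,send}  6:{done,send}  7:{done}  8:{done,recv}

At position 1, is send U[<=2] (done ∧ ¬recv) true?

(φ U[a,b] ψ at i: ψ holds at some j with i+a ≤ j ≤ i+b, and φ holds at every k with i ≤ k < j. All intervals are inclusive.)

No

Need some j in [1,3] with (done ∧ ¬recv), and send at every k in [1,j-1].
  j=1: (done ∧ ¬recv) false.
  j=2: (done ∧ ¬recv) false.
  j=3: (done ∧ ¬recv) holds, but send fails at k=1 → not this j.
No j in the window works → until fails.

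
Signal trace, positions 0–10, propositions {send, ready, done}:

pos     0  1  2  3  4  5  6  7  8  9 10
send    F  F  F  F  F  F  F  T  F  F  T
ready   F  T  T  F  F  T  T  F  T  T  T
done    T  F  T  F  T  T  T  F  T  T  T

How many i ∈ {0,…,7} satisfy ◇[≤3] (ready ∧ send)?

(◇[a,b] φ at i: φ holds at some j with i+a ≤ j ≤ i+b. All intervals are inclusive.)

Evaluate at each i in [0,7]:
  i=0: ✗ (none in [0,3])
  i=1: ✗ (none in [1,4])
  i=2: ✗ (none in [2,5])
  i=3: ✗ (none in [3,6])
  i=4: ✗ (none in [4,7])
  i=5: ✗ (none in [5,8])
  i=6: ✗ (none in [6,9])
  i=7: ✓ (witness j=10)
Positions where it holds: {7} → 1.

1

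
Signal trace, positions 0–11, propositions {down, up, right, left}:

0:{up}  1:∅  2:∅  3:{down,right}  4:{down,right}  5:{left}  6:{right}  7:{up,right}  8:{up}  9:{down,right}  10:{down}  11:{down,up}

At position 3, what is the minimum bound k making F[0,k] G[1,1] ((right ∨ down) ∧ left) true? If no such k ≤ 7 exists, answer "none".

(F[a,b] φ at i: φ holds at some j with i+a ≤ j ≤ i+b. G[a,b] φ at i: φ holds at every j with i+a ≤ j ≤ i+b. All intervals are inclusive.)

Scan j = 3,4,… for G[1,1] ((right ∨ down) ∧ left):
  j=3: fails
  j=4: fails
  j=5: fails
  j=6: fails
  j=7: fails
  j=8: fails
  j=9: fails
  j=10: fails
No j in [3,10] satisfies it → none.

none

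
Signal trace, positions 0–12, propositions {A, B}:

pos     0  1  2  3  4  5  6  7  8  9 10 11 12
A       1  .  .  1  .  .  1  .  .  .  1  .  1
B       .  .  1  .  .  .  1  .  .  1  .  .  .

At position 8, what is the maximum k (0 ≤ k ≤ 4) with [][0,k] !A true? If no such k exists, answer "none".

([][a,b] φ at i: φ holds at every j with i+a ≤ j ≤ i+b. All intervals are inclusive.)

1

!A must hold from j=8 onward; find where it first fails.
  j=8: holds
  j=9: holds
  j=10: fails
Holds on [8,9], so largest k = 1.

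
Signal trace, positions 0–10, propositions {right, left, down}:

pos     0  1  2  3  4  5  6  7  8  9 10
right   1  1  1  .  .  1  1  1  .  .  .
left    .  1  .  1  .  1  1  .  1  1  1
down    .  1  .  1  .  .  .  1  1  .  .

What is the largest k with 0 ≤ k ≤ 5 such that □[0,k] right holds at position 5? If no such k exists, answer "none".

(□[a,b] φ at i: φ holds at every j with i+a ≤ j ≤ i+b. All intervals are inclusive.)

2

right must hold from j=5 onward; find where it first fails.
  j=5: holds
  j=6: holds
  j=7: holds
  j=8: fails
Holds on [5,7], so largest k = 2.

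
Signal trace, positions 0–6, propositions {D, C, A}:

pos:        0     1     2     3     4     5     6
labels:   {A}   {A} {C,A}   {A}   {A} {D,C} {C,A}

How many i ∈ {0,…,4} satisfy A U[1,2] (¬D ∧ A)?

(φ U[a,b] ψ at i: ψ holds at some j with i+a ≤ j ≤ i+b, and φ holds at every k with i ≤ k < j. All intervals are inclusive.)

Evaluate at each i in [0,4]:
  i=0: ✓ (rhs at j=1; lhs holds on [0,0])
  i=1: ✓ (rhs at j=2; lhs holds on [1,1])
  i=2: ✓ (rhs at j=3; lhs holds on [2,2])
  i=3: ✓ (rhs at j=4; lhs holds on [3,3])
  i=4: ✗ (lhs fails at k=5 before rhs at j=6)
Positions where it holds: {0, 1, 2, 3} → 4.

4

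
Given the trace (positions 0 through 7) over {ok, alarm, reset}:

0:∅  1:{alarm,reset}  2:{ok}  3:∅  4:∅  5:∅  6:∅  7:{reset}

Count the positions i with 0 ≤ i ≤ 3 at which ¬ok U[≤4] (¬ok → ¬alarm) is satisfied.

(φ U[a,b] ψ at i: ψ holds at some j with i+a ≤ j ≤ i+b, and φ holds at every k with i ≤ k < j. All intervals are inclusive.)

4

Evaluate at each i in [0,3]:
  i=0: ✓ (rhs at j=0)
  i=1: ✓ (rhs at j=2; lhs holds on [1,1])
  i=2: ✓ (rhs at j=2)
  i=3: ✓ (rhs at j=3)
Positions where it holds: {0, 1, 2, 3} → 4.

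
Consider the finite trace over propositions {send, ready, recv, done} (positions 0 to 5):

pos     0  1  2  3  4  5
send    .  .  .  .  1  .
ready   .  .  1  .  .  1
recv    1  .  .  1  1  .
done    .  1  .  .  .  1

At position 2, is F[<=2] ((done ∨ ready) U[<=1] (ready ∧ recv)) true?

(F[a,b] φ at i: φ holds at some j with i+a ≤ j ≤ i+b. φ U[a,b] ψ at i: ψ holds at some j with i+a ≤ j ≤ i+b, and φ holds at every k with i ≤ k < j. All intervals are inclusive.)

Does not hold

Check ((done ∨ ready) U[<=1] (ready ∧ recv)) at each j in [2,4]:
  j=2: fails
  j=3: fails
  j=4: fails
No position in the window satisfies it → formula fails.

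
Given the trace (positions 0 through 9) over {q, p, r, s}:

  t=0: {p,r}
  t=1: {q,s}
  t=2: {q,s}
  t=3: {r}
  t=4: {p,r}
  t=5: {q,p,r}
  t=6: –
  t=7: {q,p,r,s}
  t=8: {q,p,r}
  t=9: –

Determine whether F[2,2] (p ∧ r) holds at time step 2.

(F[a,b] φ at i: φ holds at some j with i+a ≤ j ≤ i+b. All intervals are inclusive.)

Check (p ∧ r) at each j in [4,4]:
  j=4: true
Found at j=4 → formula holds.

True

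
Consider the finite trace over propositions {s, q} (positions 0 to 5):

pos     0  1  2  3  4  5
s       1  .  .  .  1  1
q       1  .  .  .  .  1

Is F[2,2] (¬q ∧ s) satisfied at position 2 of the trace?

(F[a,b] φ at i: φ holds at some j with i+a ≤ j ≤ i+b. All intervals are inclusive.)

Yes

Check (¬q ∧ s) at each j in [4,4]:
  j=4: true
Found at j=4 → formula holds.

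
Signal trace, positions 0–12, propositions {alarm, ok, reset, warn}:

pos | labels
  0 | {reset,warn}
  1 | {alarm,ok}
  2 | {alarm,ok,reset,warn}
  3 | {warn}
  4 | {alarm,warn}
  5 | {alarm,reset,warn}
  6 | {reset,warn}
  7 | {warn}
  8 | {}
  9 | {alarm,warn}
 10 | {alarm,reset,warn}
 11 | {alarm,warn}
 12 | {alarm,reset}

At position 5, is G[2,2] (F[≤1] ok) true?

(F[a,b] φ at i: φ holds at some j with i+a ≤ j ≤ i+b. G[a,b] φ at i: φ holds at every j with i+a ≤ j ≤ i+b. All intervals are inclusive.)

False

Check F[≤1] ok at every j in [7,7]:
  j=7: fails (none in [7,8])
Fails at j=7 → formula fails.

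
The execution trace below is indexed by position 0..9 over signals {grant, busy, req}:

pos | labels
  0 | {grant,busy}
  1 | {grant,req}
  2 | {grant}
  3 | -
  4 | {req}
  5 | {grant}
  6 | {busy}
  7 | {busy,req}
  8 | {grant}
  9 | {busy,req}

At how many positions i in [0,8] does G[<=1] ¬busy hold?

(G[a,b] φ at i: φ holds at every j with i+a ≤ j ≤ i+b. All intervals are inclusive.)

4

Evaluate at each i in [0,8]:
  i=0: ✗ (fails at j=0)
  i=1: ✓ (all of [1,2])
  i=2: ✓ (all of [2,3])
  i=3: ✓ (all of [3,4])
  i=4: ✓ (all of [4,5])
  i=5: ✗ (fails at j=6)
  i=6: ✗ (fails at j=6)
  i=7: ✗ (fails at j=7)
  i=8: ✗ (fails at j=9)
Positions where it holds: {1, 2, 3, 4} → 4.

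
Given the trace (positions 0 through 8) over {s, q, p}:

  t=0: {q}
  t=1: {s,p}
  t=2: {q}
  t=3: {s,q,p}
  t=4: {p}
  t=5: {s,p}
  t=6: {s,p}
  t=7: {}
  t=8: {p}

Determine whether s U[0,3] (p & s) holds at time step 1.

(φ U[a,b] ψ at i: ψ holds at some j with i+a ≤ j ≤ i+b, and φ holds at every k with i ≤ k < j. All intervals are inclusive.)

True

Need some j in [1,4] with (p & s), and s at every k in [1,j-1].
  j=1: (p & s) holds; no prefix to check → satisfied.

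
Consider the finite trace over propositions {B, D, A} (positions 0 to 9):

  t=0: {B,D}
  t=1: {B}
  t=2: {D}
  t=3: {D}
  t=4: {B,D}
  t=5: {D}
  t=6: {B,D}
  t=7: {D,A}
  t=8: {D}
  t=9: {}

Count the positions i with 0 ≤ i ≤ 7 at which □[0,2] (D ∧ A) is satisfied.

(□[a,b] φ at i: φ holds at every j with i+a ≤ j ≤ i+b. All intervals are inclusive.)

Evaluate at each i in [0,7]:
  i=0: ✗ (fails at j=0)
  i=1: ✗ (fails at j=1)
  i=2: ✗ (fails at j=2)
  i=3: ✗ (fails at j=3)
  i=4: ✗ (fails at j=4)
  i=5: ✗ (fails at j=5)
  i=6: ✗ (fails at j=6)
  i=7: ✗ (fails at j=8)
Positions where it holds: {} → 0.

0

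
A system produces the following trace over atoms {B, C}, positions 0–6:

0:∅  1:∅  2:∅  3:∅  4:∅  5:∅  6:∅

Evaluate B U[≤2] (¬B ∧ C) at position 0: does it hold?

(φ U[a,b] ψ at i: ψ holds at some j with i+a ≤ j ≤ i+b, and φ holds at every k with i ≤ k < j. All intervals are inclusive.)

Need some j in [0,2] with (¬B ∧ C), and B at every k in [0,j-1].
  j=0: (¬B ∧ C) false.
  j=1: (¬B ∧ C) false.
  j=2: (¬B ∧ C) false.
No j in the window works → until fails.

No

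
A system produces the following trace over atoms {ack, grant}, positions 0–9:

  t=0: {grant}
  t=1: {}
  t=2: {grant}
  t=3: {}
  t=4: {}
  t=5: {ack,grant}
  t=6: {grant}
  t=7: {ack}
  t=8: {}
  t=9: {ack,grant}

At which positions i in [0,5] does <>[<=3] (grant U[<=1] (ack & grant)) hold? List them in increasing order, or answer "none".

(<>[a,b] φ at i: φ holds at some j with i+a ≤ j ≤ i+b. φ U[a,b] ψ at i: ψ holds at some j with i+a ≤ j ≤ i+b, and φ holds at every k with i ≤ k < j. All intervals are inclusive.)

2, 3, 4, 5

Evaluate at each i in [0,5]:
  i=0: ✗ (none in [0,3])
  i=1: ✗ (none in [1,4])
  i=2: ✓ (witness j=5)
  i=3: ✓ (witness j=5)
  i=4: ✓ (witness j=5)
  i=5: ✓ (witness j=5)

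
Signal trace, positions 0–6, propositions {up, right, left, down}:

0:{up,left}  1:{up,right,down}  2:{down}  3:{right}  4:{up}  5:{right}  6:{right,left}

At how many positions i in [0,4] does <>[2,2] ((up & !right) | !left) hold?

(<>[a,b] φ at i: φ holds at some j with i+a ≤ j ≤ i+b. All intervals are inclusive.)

Evaluate at each i in [0,4]:
  i=0: ✓ (witness j=2)
  i=1: ✓ (witness j=3)
  i=2: ✓ (witness j=4)
  i=3: ✓ (witness j=5)
  i=4: ✗ (none in [6,6])
Positions where it holds: {0, 1, 2, 3} → 4.

4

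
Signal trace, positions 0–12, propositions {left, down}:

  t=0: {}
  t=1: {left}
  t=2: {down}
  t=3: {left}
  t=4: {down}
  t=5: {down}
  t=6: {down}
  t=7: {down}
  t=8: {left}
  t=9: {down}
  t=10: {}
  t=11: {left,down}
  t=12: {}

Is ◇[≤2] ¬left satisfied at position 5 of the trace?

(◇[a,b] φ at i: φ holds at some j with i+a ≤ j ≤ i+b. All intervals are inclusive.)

True

Check ¬left at each j in [5,7]:
  j=5: true
  j=6: true
  j=7: true
Found at j=5 → formula holds.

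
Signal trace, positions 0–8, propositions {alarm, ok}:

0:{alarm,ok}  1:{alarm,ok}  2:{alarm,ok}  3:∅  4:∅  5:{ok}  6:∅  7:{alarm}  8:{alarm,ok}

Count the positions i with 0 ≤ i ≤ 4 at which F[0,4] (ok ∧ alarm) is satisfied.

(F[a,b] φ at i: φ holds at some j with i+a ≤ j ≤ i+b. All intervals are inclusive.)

4

Evaluate at each i in [0,4]:
  i=0: ✓ (witness j=0)
  i=1: ✓ (witness j=1)
  i=2: ✓ (witness j=2)
  i=3: ✗ (none in [3,7])
  i=4: ✓ (witness j=8)
Positions where it holds: {0, 1, 2, 4} → 4.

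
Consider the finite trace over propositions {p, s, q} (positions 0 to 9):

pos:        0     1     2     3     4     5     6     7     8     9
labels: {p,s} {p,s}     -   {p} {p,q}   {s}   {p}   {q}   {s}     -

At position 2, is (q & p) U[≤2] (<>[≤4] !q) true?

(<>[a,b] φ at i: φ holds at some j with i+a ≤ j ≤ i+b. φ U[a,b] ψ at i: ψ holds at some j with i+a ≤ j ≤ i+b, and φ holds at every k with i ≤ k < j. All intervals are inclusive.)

Need some j in [2,4] with <>[≤4] !q, and (q & p) at every k in [2,j-1].
  j=2: <>[≤4] !q holds; no prefix to check → satisfied.

True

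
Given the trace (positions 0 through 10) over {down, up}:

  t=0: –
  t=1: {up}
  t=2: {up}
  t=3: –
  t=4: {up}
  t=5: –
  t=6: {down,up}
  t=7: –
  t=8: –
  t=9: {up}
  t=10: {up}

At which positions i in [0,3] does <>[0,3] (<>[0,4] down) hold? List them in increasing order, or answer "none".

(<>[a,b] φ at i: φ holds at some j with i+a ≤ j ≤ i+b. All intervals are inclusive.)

0, 1, 2, 3

Evaluate at each i in [0,3]:
  i=0: ✓ (witness j=2)
  i=1: ✓ (witness j=2)
  i=2: ✓ (witness j=2)
  i=3: ✓ (witness j=3)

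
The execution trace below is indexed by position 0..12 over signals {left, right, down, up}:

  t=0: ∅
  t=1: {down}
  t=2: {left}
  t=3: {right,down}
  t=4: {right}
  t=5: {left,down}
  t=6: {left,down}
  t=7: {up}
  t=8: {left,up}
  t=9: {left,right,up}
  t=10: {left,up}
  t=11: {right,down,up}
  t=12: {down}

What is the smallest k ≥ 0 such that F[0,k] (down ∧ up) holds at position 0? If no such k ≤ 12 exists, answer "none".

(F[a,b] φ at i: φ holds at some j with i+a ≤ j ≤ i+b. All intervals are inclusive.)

Scan j = 0,1,… for (down ∧ up):
  j=0: fails
  j=1: fails
  j=2: fails
  j=3: fails
  j=4: fails
  j=5: fails
  j=6: fails
  j=7: fails
  j=8: fails
  j=9: fails
  j=10: fails
  j=11: holds
First hit at j=11, so smallest k = 11-0 = 11.

11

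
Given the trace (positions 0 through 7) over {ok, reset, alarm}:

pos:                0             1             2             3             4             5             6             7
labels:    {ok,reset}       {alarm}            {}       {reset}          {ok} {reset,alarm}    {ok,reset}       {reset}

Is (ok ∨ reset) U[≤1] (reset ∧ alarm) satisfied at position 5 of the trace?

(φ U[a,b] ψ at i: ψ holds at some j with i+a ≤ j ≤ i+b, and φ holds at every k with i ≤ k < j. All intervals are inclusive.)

Need some j in [5,6] with (reset ∧ alarm), and (ok ∨ reset) at every k in [5,j-1].
  j=5: (reset ∧ alarm) holds; no prefix to check → satisfied.

Yes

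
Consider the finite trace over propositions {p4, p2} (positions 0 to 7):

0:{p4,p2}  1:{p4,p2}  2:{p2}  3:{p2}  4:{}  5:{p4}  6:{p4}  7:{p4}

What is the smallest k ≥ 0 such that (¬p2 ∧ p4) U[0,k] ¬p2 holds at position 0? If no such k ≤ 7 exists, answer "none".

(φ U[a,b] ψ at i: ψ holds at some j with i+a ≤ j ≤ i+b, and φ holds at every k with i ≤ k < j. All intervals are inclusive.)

none

Need earliest j ≥ 0 with ¬p2, and (¬p2 ∧ p4) at every k in [0,j-1].
  j=0: rhs fails.
  j=1: rhs fails.
  j=2: rhs fails.
  j=3: rhs fails.
  j=4: rhs holds but lhs fails at k=0.
  j=5: rhs holds but lhs fails at k=0.
  j=6: rhs holds but lhs fails at k=0.
  j=7: rhs holds but lhs fails at k=0.
No witness within the range → none.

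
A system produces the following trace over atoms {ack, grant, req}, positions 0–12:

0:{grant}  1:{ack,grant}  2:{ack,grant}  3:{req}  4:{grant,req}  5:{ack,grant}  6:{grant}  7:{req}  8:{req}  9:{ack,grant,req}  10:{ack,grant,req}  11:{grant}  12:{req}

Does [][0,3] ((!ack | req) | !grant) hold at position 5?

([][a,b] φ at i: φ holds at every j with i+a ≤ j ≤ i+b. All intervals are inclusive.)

Check ((!ack | req) | !grant) at every j in [5,8]:
  j=5: false
  j=6: true
  j=7: true
  j=8: true
Fails at j=5 → formula fails.

No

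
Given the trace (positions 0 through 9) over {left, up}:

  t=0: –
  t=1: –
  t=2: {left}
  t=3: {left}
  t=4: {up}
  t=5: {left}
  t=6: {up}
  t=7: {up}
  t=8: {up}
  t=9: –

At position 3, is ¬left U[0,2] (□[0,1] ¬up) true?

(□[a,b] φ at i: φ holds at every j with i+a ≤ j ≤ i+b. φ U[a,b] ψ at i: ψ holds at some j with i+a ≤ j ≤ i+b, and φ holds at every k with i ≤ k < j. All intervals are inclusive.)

Need some j in [3,5] with □[0,1] ¬up, and ¬left at every k in [3,j-1].
  j=3: □[0,1] ¬up — fails at 4.
  j=4: □[0,1] ¬up — fails at 4.
  j=5: □[0,1] ¬up — fails at 6.
No j in the window works → until fails.

No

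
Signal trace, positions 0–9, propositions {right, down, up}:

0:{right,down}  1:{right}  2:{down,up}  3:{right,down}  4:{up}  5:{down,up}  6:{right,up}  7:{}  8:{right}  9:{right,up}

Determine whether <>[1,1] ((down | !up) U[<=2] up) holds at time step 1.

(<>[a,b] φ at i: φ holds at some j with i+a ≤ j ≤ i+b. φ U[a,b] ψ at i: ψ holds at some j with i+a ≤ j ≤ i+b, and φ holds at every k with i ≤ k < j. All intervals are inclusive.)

True

Check ((down | !up) U[<=2] up) at each j in [2,2]:
  j=2: holds
Found at j=2 → formula holds.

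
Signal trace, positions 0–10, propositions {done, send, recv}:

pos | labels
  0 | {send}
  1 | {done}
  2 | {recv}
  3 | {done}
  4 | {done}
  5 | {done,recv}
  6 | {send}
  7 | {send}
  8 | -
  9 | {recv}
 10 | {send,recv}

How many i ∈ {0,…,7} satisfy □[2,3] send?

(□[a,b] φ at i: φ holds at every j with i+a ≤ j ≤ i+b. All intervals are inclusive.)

1

Evaluate at each i in [0,7]:
  i=0: ✗ (fails at j=2)
  i=1: ✗ (fails at j=3)
  i=2: ✗ (fails at j=4)
  i=3: ✗ (fails at j=5)
  i=4: ✓ (all of [6,7])
  i=5: ✗ (fails at j=8)
  i=6: ✗ (fails at j=8)
  i=7: ✗ (fails at j=9)
Positions where it holds: {4} → 1.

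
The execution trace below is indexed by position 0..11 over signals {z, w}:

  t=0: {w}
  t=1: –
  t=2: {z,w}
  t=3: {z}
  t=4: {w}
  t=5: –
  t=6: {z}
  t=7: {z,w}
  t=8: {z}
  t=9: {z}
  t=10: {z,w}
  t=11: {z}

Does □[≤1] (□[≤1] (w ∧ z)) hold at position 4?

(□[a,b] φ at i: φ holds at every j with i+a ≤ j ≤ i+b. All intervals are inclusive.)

No

Check □[≤1] (w ∧ z) at every j in [4,5]:
  j=4: fails at 4
  j=5: fails at 5
Fails at j=4 → formula fails.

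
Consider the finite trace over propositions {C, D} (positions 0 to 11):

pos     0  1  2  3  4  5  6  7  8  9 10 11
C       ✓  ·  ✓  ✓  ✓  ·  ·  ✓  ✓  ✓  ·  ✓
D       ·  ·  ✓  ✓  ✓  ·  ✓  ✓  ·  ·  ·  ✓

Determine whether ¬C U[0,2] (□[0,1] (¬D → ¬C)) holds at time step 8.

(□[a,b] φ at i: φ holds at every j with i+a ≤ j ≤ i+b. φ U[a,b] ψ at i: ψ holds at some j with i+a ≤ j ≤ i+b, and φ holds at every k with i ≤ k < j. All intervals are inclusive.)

Need some j in [8,10] with □[0,1] (¬D → ¬C), and ¬C at every k in [8,j-1].
  j=8: □[0,1] (¬D → ¬C) — fails at 8.
  j=9: □[0,1] (¬D → ¬C) — fails at 9.
  j=10: □[0,1] (¬D → ¬C) holds, but ¬C fails at k=8 → not this j.
No j in the window works → until fails.

False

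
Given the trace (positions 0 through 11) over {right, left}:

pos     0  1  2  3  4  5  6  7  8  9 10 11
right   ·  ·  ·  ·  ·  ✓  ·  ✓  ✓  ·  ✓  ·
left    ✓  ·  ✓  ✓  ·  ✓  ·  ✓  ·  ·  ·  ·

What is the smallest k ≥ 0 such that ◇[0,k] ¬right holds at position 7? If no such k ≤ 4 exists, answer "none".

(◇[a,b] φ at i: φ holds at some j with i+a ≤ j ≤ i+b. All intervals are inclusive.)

2

Scan j = 7,8,… for ¬right:
  j=7: fails
  j=8: fails
  j=9: holds
First hit at j=9, so smallest k = 9-7 = 2.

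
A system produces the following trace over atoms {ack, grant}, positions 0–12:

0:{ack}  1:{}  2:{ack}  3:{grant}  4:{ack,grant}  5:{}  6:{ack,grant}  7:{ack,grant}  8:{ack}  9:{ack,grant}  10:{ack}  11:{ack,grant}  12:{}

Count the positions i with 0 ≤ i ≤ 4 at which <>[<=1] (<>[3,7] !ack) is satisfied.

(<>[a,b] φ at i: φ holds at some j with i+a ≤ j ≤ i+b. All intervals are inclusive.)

4

Evaluate at each i in [0,4]:
  i=0: ✓ (witness j=0)
  i=1: ✓ (witness j=1)
  i=2: ✓ (witness j=2)
  i=3: ✗ (none in [3,4])
  i=4: ✓ (witness j=5)
Positions where it holds: {0, 1, 2, 4} → 4.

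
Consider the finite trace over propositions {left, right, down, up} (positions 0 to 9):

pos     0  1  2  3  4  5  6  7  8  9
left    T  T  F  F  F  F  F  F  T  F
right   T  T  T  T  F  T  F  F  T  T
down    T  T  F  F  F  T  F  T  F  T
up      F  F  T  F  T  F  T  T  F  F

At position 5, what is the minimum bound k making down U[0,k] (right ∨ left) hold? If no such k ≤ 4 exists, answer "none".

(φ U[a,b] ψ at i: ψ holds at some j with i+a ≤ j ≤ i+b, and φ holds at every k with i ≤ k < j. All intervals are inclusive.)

Need earliest j ≥ 5 with (right ∨ left), and down at every k in [5,j-1].
  j=5: rhs holds (empty prefix). k = 0.

0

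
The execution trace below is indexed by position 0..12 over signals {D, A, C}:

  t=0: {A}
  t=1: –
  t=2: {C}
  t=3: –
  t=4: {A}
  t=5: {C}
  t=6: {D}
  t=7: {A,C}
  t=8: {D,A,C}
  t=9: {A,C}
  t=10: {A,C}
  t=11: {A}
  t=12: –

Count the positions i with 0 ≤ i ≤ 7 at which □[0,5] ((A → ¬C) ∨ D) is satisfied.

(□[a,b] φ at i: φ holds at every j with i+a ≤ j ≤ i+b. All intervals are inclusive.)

2

Evaluate at each i in [0,7]:
  i=0: ✓ (all of [0,5])
  i=1: ✓ (all of [1,6])
  i=2: ✗ (fails at j=7)
  i=3: ✗ (fails at j=7)
  i=4: ✗ (fails at j=7)
  i=5: ✗ (fails at j=7)
  i=6: ✗ (fails at j=7)
  i=7: ✗ (fails at j=7)
Positions where it holds: {0, 1} → 2.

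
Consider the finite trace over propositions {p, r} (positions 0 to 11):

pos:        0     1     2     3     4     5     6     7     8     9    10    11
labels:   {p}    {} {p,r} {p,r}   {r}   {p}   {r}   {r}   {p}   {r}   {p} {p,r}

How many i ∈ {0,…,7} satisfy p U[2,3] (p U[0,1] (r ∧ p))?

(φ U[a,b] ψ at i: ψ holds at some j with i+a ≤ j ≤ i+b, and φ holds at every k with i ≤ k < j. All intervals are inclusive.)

0

Evaluate at each i in [0,7]:
  i=0: ✗ (lhs fails at k=1 before rhs at j=2)
  i=1: ✗ (lhs fails at k=1 before rhs at j=3)
  i=2: ✗ (no rhs in [4,5])
  i=3: ✗ (no rhs in [5,6])
  i=4: ✗ (no rhs in [6,7])
  i=5: ✗ (no rhs in [7,8])
  i=6: ✗ (no rhs in [8,9])
  i=7: ✗ (lhs fails at k=7 before rhs at j=10)
Positions where it holds: {} → 0.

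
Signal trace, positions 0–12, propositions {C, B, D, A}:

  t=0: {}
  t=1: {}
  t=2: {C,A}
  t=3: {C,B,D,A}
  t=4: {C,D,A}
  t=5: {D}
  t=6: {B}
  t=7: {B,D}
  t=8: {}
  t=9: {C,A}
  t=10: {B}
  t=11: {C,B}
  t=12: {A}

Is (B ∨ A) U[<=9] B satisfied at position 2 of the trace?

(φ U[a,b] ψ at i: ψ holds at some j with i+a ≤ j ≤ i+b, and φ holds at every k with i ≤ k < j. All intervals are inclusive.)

True

Need some j in [2,11] with B, and (B ∨ A) at every k in [2,j-1].
  j=2: B false.
  j=3: B holds; (B ∨ A) holds at every k in [2,2] → satisfied.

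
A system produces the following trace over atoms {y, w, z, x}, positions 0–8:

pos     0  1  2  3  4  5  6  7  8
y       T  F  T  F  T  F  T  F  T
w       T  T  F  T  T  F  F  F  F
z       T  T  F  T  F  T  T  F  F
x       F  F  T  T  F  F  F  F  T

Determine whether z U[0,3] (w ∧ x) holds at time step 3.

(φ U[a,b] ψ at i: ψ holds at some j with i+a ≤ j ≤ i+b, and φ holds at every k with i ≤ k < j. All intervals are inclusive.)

Holds

Need some j in [3,6] with (w ∧ x), and z at every k in [3,j-1].
  j=3: (w ∧ x) holds; no prefix to check → satisfied.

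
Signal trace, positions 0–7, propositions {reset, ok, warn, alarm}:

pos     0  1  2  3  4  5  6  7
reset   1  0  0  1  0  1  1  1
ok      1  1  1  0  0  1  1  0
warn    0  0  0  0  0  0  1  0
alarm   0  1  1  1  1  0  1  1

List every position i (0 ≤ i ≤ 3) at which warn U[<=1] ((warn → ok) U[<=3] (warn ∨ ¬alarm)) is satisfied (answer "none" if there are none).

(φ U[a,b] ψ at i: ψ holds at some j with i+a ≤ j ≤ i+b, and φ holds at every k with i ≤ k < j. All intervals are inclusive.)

0, 2, 3

Evaluate at each i in [0,3]:
  i=0: ✓ (rhs at j=0)
  i=1: ✗ (lhs fails at k=1 before rhs at j=2)
  i=2: ✓ (rhs at j=2)
  i=3: ✓ (rhs at j=3)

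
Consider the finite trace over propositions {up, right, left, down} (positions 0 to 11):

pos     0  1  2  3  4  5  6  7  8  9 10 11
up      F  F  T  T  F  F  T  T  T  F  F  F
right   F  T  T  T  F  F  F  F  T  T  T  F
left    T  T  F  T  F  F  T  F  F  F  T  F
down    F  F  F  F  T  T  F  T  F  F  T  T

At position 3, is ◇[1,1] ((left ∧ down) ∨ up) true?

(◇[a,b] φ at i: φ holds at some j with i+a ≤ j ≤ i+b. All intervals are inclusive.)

False

Check ((left ∧ down) ∨ up) at each j in [4,4]:
  j=4: false
No position in the window satisfies it → formula fails.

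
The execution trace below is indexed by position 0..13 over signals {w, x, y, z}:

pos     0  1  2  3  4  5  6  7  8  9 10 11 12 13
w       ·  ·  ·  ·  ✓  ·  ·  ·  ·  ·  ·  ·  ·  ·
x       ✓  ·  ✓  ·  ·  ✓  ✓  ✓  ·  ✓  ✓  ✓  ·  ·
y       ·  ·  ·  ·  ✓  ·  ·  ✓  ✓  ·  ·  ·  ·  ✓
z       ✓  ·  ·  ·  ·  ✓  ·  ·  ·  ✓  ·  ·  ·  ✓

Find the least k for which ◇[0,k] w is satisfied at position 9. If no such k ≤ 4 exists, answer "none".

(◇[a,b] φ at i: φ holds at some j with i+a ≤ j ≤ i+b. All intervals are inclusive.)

none

Scan j = 9,10,… for w:
  j=9: fails
  j=10: fails
  j=11: fails
  j=12: fails
  j=13: fails
No j in [9,13] satisfies it → none.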